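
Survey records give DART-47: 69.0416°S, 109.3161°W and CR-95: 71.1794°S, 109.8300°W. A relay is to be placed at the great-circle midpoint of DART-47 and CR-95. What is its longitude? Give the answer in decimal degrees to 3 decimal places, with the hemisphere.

109.560°W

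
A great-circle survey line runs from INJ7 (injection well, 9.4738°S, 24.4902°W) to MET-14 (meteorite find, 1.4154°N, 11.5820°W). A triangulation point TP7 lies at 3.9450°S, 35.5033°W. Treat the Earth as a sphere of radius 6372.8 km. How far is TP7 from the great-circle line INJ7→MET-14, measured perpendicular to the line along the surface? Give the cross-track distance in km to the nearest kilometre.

δ₁₃ = central angle INJ7→TP7 = 0.213829 rad  (haversine)
θ₁₃ = bearing INJ7→TP7 = 296.090°,  θ₁₂ = bearing INJ7→MET-14 = 50.399°
dₓₜ = R·arcsin(sin δ₁₃ · sin(θ₁₃ − θ₁₂)) = 6372.8·arcsin(0.21220·sin(245.690°)) = -1240.235 km
|dₓₜ| = 1240.235 km

1240 km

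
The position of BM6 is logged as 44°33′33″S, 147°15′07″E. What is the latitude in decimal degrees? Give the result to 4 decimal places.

44.5592°S

44° + 33′/60 + 33″/3600 = 44 + 0.55000 + 0.00917 = 44.5592°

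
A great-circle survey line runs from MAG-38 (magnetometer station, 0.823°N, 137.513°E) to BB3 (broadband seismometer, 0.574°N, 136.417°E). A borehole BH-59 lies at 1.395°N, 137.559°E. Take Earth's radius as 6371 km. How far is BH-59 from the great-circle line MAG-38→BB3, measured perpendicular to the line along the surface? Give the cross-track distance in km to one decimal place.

δ₁₃ = central angle MAG-38→BH-59 = 0.010016 rad  (haversine)
θ₁₃ = bearing MAG-38→BH-59 = 4.597°,  θ₁₂ = bearing MAG-38→BB3 = 257.206°
dₓₜ = R·arcsin(sin δ₁₃ · sin(θ₁₃ − θ₁₂)) = 6371·arcsin(0.01002·sin(-252.610°)) = 60.892 km
|dₓₜ| = 60.892 km

60.9 km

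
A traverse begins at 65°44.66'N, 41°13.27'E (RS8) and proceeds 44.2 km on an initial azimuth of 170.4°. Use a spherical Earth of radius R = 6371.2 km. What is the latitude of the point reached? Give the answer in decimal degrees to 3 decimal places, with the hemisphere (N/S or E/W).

65.352°N

RS8: φ = +65.74433°, λ = +41.22117°
δ = d/R = 44.2/6371.2 = 0.006937 rad
φ₂ = arcsin(sin φ₁ cos δ + cos φ₁ sin δ cos θ)
   = arcsin(0.91172·0.99998 + 0.41081·0.00694·-0.98600) = 65.35233°
λ₂ = λ₁ + atan2(sin θ sin δ cos φ₁, cos δ − sin φ₁ sin φ₂) = 41.38012°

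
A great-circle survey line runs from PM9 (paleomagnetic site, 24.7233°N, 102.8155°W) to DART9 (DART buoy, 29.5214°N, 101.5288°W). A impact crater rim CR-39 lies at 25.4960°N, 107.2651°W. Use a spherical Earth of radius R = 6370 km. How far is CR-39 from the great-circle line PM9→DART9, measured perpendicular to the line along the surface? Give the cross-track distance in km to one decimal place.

456.0 km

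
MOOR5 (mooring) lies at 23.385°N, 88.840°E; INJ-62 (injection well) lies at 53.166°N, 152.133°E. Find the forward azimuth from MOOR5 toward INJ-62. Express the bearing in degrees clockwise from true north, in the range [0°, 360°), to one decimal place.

40.5°

Δλ = 63.2930°
y = sin Δλ · cos φ₂ = 0.535542
x = cos φ₁ sin φ₂ − sin φ₁ cos φ₂ cos Δλ = 0.627692
θ = atan2(y, x) = 40.4705° → 40.4705° (mod 360°)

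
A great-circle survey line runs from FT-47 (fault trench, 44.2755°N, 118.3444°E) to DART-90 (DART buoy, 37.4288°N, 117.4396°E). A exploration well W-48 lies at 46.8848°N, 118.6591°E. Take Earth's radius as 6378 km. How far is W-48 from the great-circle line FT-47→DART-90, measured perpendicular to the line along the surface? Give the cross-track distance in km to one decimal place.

6.6 km

δ₁₃ = central angle FT-47→W-48 = 0.045703 rad  (haversine)
θ₁₃ = bearing FT-47→W-48 = 4.713°,  θ₁₂ = bearing FT-47→DART-90 = 186.008°
dₓₜ = R·arcsin(sin δ₁₃ · sin(θ₁₃ − θ₁₂)) = 6378·arcsin(0.04569·sin(-181.295°)) = 6.586 km
|dₓₜ| = 6.586 km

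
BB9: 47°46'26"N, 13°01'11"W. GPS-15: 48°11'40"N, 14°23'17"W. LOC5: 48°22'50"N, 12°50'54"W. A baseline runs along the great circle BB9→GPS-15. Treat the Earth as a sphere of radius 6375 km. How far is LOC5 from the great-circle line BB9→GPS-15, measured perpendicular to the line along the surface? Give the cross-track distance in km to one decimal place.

66.5 km

BB9: φ = +47.77389°, λ = -13.01972°
GPS-15: φ = +48.19444°, λ = -14.38806°
LOC5: φ = +48.38056°, λ = -12.84833°
δ₁₃ = central angle BB9→LOC5 = 0.010775 rad  (haversine)
θ₁₃ = bearing BB9→LOC5 = 10.625°,  θ₁₂ = bearing BB9→GPS-15 = 295.171°
dₓₜ = R·arcsin(sin δ₁₃ · sin(θ₁₃ − θ₁₂)) = 6375·arcsin(0.01078·sin(-284.546°)) = 66.491 km
|dₓₜ| = 66.491 km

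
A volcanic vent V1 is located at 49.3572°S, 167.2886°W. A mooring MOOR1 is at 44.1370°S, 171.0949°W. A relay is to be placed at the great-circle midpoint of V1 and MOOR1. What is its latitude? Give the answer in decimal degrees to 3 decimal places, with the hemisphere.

46.763°S

Bx = cos φ₂ cos Δλ = 0.716094,  By = cos φ₂ sin Δλ = -0.047642
φₘ = atan2(sin φ₁ + sin φ₂, √((cos φ₁ + Bx)² + By²)) = -46.76284°
λₘ = λ₁ + atan2(By, cos φ₁ + Bx) = -169.28400°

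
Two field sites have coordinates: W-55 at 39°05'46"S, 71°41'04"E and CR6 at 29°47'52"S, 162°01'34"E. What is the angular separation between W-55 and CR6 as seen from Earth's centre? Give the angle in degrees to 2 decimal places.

W-55: φ = -39.09611°, λ = +71.68444°
CR6: φ = -29.79778°, λ = +162.02611°
Δφ = 9.2983°,  Δλ = 90.3417°
a = sin²(Δφ/2) + cos φ₁ cos φ₂ sin²(Δλ/2) = 0.345317
c = 2·arcsin(√a) = 1.256270 rad = 71.9790°

71.98°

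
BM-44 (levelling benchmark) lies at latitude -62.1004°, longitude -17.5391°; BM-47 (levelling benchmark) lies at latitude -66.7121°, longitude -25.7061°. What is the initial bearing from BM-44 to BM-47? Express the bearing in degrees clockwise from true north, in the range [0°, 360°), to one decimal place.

Δλ = -8.1670°
y = sin Δλ · cos φ₂ = -0.056163
x = cos φ₁ sin φ₂ − sin φ₁ cos φ₂ cos Δλ = -0.083946
θ = atan2(y, x) = -146.2159° → 213.7841° (mod 360°)

213.8°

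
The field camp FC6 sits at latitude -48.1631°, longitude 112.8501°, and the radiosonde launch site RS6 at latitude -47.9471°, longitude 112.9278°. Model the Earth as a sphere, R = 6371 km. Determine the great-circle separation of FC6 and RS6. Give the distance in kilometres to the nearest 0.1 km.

24.7 km

Δφ = 0.2160°,  Δλ = 0.0777°
a = sin²(Δφ/2) + cos φ₁ cos φ₂ sin²(Δλ/2) = 0.000004
c = 2·arcsin(√a) = 0.003877 rad = 0.2222°
d = R·c = 6371 × 0.003877 = 24.7 km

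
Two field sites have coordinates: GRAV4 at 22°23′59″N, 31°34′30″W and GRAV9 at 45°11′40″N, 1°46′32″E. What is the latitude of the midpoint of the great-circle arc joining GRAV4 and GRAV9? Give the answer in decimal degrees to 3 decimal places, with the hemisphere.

GRAV4: φ = +22.39972°, λ = -31.57500°
GRAV9: φ = +45.19444°, λ = +1.77556°
Bx = cos φ₂ cos Δλ = 0.588654,  By = cos φ₂ sin Δλ = 0.387418
φₘ = atan2(sin φ₁ + sin φ₂, √((cos φ₁ + Bx)² + By²)) = 34.92209°
λₘ = λ₁ + atan2(By, cos φ₁ + Bx) = -17.21432°

34.922°N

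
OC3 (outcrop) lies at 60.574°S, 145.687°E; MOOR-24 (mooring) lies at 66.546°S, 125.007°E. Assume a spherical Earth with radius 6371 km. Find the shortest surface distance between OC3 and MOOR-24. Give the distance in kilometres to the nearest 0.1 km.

Δφ = -5.9720°,  Δλ = -20.6800°
a = sin²(Δφ/2) + cos φ₁ cos φ₂ sin²(Δλ/2) = 0.009013
c = 2·arcsin(√a) = 0.190163 rad = 10.8955°
d = R·c = 6371 × 0.190163 = 1211.5 km

1211.5 km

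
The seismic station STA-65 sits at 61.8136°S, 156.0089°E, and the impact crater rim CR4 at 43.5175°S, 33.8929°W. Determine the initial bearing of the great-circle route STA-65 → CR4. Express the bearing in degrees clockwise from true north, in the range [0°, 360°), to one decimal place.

172.6°

Δλ = 170.0982°
y = sin Δλ · cos φ₂ = 0.124699
x = cos φ₁ sin φ₂ − sin φ₁ cos φ₂ cos Δλ = -0.954893
θ = atan2(y, x) = 172.5599° → 172.5599° (mod 360°)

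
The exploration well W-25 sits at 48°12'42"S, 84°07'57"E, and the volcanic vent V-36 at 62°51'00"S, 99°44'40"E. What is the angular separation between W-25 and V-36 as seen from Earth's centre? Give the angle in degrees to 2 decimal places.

W-25: φ = -48.21167°, λ = +84.13250°
V-36: φ = -62.85000°, λ = +99.74444°
Δφ = -14.6383°,  Δλ = 15.6119°
a = sin²(Δφ/2) + cos φ₁ cos φ₂ sin²(Δλ/2) = 0.021839
c = 2·arcsin(√a) = 0.296648 rad = 16.9967°

17.00°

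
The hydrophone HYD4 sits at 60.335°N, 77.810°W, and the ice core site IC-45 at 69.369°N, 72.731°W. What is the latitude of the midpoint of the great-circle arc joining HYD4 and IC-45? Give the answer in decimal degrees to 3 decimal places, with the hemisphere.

64.873°N

Bx = cos φ₂ cos Δλ = 0.350965,  By = cos φ₂ sin Δλ = 0.031193
φₘ = atan2(sin φ₁ + sin φ₂, √((cos φ₁ + Bx)² + By²)) = 64.87304°
λₘ = λ₁ + atan2(By, cos φ₁ + Bx) = -75.69812°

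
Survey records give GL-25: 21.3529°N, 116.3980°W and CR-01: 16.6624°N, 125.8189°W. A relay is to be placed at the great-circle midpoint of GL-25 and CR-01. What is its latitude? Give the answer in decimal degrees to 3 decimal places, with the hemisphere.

19.067°N

Bx = cos φ₂ cos Δλ = 0.945090,  By = cos φ₂ sin Δλ = -0.156813
φₘ = atan2(sin φ₁ + sin φ₂, √((cos φ₁ + Bx)² + By²)) = 19.06741°
λₘ = λ₁ + atan2(By, cos φ₁ + Bx) = -121.17506°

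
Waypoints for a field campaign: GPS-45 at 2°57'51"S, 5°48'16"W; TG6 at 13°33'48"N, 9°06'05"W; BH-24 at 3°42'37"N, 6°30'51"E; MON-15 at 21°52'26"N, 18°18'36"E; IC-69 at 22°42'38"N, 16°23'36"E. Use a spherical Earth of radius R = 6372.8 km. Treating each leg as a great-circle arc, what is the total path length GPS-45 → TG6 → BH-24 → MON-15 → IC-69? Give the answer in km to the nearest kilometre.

6515 km

GPS-45: φ = -2.96417°, λ = -5.80444°
TG6: φ = +13.56333°, λ = -9.10139°
BH-24: φ = +3.71028°, λ = +6.51417°
MON-15: φ = +21.87389°, λ = +18.31000°
IC-69: φ = +22.71056°, λ = +16.39333°
GPS-45→TG6: c = 0.294055 rad, d = 1873.95 km
TG6→BH-24: c = 0.319336 rad, d = 2035.07 km
BH-24→MON-15: c = 0.374710 rad, d = 2387.95 km
MON-15→IC-69: c = 0.034223 rad, d = 218.10 km
Total = 1873.95 + 2035.07 + 2387.95 + 218.10 = 6515.07 km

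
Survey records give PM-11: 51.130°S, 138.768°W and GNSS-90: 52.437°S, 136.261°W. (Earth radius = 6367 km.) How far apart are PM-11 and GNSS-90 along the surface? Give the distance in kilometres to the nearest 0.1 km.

Δφ = -1.3070°,  Δλ = 2.5070°
a = sin²(Δφ/2) + cos φ₁ cos φ₂ sin²(Δλ/2) = 0.000313
c = 2·arcsin(√a) = 0.035395 rad = 2.0280°
d = R·c = 6367 × 0.035395 = 225.4 km

225.4 km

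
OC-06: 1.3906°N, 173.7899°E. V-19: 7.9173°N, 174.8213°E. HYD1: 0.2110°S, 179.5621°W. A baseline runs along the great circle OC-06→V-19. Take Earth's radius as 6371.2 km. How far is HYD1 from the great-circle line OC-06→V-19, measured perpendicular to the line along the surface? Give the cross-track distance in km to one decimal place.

757.9 km

δ₁₃ = central angle OC-06→HYD1 = 0.119340 rad  (haversine)
θ₁₃ = bearing OC-06→HYD1 = 103.497°,  θ₁₂ = bearing OC-06→V-19 = 8.914°
dₓₜ = R·arcsin(sin δ₁₃ · sin(θ₁₃ − θ₁₂)) = 6371.2·arcsin(0.11906·sin(94.583°)) = 757.894 km
|dₓₜ| = 757.894 km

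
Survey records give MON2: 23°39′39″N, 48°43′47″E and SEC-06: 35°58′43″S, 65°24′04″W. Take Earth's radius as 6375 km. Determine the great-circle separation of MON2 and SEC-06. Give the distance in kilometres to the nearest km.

MON2: φ = +23.66083°, λ = +48.72972°
SEC-06: φ = -35.97861°, λ = -65.40111°
Δφ = -59.6394°,  Δλ = -114.1308°
a = sin²(Δφ/2) + cos φ₁ cos φ₂ sin²(Δλ/2) = 0.769396
c = 2·arcsin(√a) = 2.139799 rad = 122.6015°
d = R·c = 6375 × 2.139799 = 13641.2 km

13641 km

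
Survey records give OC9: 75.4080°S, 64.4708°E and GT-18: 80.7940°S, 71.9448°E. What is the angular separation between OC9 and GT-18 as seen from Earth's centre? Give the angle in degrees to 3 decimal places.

5.591°

Δφ = -5.3860°,  Δλ = 7.4740°
a = sin²(Δφ/2) + cos φ₁ cos φ₂ sin²(Δλ/2) = 0.002379
c = 2·arcsin(√a) = 0.097584 rad = 5.5911°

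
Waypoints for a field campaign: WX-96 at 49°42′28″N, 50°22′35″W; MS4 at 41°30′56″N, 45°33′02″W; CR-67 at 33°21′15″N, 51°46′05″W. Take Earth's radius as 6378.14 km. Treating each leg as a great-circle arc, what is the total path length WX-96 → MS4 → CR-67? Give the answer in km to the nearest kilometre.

2047 km

WX-96: φ = +49.70778°, λ = -50.37639°
MS4: φ = +41.51556°, λ = -45.55056°
CR-67: φ = +33.35417°, λ = -51.76806°
WX-96→MS4: c = 0.154562 rad, d = 985.82 km
MS4→CR-67: c = 0.166365 rad, d = 1061.10 km
Total = 985.82 + 1061.10 = 2046.92 km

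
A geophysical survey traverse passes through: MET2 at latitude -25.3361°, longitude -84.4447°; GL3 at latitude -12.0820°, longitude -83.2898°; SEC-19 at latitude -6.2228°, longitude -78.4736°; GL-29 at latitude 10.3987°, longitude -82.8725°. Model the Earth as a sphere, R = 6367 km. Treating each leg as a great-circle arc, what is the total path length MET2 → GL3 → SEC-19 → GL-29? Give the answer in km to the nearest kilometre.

4226 km

MET2→GL3: c = 0.232109 rad, d = 1477.84 km
GL3→SEC-19: c = 0.131674 rad, d = 838.37 km
SEC-19→GL-29: c = 0.300005 rad, d = 1910.13 km
Total = 1477.84 + 838.37 + 1910.13 = 4226.34 km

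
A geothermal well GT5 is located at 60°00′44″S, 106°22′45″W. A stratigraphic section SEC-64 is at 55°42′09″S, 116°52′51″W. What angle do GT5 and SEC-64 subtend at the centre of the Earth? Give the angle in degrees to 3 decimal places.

GT5: φ = -60.01222°, λ = -106.37917°
SEC-64: φ = -55.70250°, λ = -116.88083°
Δφ = 4.3097°,  Δλ = -10.5017°
a = sin²(Δφ/2) + cos φ₁ cos φ₂ sin²(Δλ/2) = 0.003773
c = 2·arcsin(√a) = 0.122920 rad = 7.0428°

7.043°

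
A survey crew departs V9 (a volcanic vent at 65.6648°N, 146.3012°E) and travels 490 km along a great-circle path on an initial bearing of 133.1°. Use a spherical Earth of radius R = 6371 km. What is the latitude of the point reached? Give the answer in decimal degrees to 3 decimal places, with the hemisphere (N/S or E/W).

δ = d/R = 490/6371 = 0.076911 rad
φ₂ = arcsin(sin φ₁ cos δ + cos φ₁ sin δ cos θ)
   = arcsin(0.91115·0.99704 + 0.41207·0.07684·-0.68327) = 62.47671°
λ₂ = λ₁ + atan2(sin θ sin δ cos φ₁, cos δ − sin φ₁ sin φ₂) = 153.27437°

62.477°N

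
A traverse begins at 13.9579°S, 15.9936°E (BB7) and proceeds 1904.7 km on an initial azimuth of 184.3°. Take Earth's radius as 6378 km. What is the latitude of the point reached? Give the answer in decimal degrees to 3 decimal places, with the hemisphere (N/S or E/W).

31.015°S

δ = d/R = 1904.7/6378 = 0.298636 rad
φ₂ = arcsin(sin φ₁ cos δ + cos φ₁ sin δ cos θ)
   = arcsin(-0.24121·0.95574 + 0.97047·0.29422·-0.99719) = -31.01473°
λ₂ = λ₁ + atan2(sin θ sin δ cos φ₁, cos δ − sin φ₁ sin φ₂) = 14.51865°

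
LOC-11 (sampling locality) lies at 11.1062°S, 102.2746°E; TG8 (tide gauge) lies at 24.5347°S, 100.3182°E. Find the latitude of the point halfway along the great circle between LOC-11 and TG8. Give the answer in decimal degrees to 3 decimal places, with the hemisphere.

17.823°S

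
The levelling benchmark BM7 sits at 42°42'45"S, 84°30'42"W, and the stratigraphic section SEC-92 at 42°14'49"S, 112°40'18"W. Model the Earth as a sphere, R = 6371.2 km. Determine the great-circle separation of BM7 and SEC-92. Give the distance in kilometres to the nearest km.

BM7: φ = -42.71250°, λ = -84.51167°
SEC-92: φ = -42.24694°, λ = -112.67167°
Δφ = 0.4656°,  Δλ = -28.1600°
a = sin²(Δφ/2) + cos φ₁ cos φ₂ sin²(Δλ/2) = 0.032207
c = 2·arcsin(√a) = 0.360882 rad = 20.6770°
d = R·c = 6371.2 × 0.360882 = 2299.3 km

2299 km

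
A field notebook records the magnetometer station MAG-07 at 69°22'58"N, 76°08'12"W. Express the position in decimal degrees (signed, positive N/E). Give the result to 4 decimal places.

lat: 69.3828° N → +69.3828°
lon: 76.1367° W → -76.1367°

+69.3828°, -76.1367°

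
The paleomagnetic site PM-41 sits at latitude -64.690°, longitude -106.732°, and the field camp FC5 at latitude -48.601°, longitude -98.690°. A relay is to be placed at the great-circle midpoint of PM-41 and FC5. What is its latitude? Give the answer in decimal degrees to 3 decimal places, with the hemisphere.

56.707°S

Bx = cos φ₂ cos Δλ = 0.654795,  By = cos φ₂ sin Δλ = 0.092515
φₘ = atan2(sin φ₁ + sin φ₂, √((cos φ₁ + Bx)² + By²)) = -56.70733°
λₘ = λ₁ + atan2(By, cos φ₁ + Bx) = -101.84628°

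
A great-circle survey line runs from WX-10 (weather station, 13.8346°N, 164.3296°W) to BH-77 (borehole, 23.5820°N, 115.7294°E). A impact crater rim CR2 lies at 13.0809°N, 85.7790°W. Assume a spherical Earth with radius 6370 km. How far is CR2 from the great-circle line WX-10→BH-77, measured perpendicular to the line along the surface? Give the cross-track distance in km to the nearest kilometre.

3388 km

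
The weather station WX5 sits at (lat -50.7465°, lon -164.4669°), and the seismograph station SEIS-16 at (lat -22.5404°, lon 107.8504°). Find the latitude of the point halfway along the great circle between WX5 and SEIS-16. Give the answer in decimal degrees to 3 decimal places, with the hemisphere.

45.429°S

Bx = cos φ₂ cos Δλ = 0.037345,  By = cos φ₂ sin Δλ = -0.922854
φₘ = atan2(sin φ₁ + sin φ₂, √((cos φ₁ + Bx)² + By²)) = -45.42907°
λₘ = λ₁ + atan2(By, cos φ₁ + Bx) = 141.51703°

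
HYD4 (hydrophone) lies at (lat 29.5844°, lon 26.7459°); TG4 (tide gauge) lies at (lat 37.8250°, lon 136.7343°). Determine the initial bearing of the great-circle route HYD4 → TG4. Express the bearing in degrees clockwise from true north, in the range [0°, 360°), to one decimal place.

Δλ = 109.9884°
y = sin Δλ · cos φ₂ = 0.742306
x = cos φ₁ sin φ₂ − sin φ₁ cos φ₂ cos Δλ = 0.666606
θ = atan2(y, x) = 48.0755° → 48.0755° (mod 360°)

48.1°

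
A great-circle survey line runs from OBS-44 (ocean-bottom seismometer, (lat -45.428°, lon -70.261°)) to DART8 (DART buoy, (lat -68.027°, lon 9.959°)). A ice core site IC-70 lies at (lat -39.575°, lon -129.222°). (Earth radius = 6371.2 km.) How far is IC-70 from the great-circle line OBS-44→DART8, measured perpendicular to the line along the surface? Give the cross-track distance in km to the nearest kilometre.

δ₁₃ = central angle OBS-44→IC-70 = 0.748421 rad  (haversine)
θ₁₃ = bearing OBS-44→IC-70 = 256.055°,  θ₁₂ = bearing OBS-44→DART8 = 148.662°
dₓₜ = R·arcsin(sin δ₁₃ · sin(θ₁₃ − θ₁₂)) = 6371.2·arcsin(0.68048·sin(107.393°)) = 4502.866 km
|dₓₜ| = 4502.866 km

4503 km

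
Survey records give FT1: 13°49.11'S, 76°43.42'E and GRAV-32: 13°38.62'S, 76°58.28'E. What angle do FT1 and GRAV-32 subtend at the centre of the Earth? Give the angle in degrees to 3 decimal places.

0.297°

FT1: φ = -13.81850°, λ = +76.72367°
GRAV-32: φ = -13.64367°, λ = +76.97133°
Δφ = 0.1748°,  Δλ = 0.2477°
a = sin²(Δφ/2) + cos φ₁ cos φ₂ sin²(Δλ/2) = 0.000007
c = 2·arcsin(√a) = 0.005191 rad = 0.2974°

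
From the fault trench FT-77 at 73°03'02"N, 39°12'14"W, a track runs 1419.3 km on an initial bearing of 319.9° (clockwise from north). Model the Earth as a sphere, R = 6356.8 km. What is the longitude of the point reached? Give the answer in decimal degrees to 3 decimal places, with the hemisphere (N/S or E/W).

88.596°W

FT-77: φ = +73.05056°, λ = -39.20389°
δ = d/R = 1419.3/6356.8 = 0.223273 rad
φ₂ = arcsin(sin φ₁ cos δ + cos φ₁ sin δ cos θ)
   = arcsin(0.95656·0.97518 + 0.29153·0.22142·0.76492) = 79.17178°
λ₂ = λ₁ + atan2(sin θ sin δ cos φ₁, cos δ − sin φ₁ sin φ₂) = -88.59580°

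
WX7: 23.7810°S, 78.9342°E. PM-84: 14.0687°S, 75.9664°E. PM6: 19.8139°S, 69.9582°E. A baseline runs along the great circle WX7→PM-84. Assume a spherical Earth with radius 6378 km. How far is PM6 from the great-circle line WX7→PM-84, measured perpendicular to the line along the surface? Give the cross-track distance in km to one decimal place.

781.2 km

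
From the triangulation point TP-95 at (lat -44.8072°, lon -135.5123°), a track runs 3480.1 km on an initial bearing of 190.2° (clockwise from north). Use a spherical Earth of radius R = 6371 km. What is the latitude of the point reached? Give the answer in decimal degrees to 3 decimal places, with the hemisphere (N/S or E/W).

δ = d/R = 3480.1/6371 = 0.546241 rad
φ₂ = arcsin(sin φ₁ cos δ + cos φ₁ sin δ cos θ)
   = arcsin(-0.70472·0.85448 + 0.70948·0.51948·-0.98420) = -74.77684°
λ₂ = λ₁ + atan2(sin θ sin δ cos φ₁, cos δ − sin φ₁ sin φ₂) = -156.02035°

74.777°S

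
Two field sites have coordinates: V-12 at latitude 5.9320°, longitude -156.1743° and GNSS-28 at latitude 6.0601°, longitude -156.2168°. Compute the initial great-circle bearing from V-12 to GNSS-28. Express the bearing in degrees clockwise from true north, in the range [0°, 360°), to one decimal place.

Δλ = -0.0425°
y = sin Δλ · cos φ₂ = -0.000738
x = cos φ₁ sin φ₂ − sin φ₁ cos φ₂ cos Δλ = 0.002236
θ = atan2(y, x) = -18.2585° → 341.7415° (mod 360°)

341.7°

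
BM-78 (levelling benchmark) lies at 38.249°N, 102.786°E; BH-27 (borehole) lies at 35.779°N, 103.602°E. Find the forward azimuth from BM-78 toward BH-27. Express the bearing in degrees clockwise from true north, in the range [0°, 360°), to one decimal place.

165.0°

Δλ = 0.8160°
y = sin Δλ · cos φ₂ = 0.011554
x = cos φ₁ sin φ₂ − sin φ₁ cos φ₂ cos Δλ = -0.043045
θ = atan2(y, x) = 164.9754° → 164.9754° (mod 360°)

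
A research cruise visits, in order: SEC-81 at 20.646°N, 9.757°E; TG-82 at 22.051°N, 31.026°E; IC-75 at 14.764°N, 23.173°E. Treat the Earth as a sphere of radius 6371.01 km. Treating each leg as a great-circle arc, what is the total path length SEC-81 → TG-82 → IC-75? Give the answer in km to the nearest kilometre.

3365 km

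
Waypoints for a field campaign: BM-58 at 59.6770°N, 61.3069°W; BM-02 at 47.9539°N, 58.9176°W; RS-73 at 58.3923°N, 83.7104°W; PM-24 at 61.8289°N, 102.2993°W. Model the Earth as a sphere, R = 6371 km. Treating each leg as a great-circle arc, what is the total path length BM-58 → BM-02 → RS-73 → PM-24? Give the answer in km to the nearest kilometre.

4407 km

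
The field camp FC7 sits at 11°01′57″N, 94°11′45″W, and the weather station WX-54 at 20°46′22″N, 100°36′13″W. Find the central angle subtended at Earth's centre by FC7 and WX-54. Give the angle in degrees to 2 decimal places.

FC7: φ = +11.03250°, λ = -94.19583°
WX-54: φ = +20.77278°, λ = -100.60361°
Δφ = 9.7403°,  Δλ = -6.4078°
a = sin²(Δφ/2) + cos φ₁ cos φ₂ sin²(Δλ/2) = 0.010074
c = 2·arcsin(√a) = 0.201079 rad = 11.5210°

11.52°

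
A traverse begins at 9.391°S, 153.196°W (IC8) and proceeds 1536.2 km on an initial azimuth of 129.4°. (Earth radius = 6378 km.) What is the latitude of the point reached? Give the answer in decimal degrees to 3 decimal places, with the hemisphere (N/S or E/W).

17.929°S

δ = d/R = 1536.2/6378 = 0.240859 rad
φ₂ = arcsin(sin φ₁ cos δ + cos φ₁ sin δ cos θ)
   = arcsin(-0.16317·0.97113 + 0.98660·0.23854·-0.63473) = -17.92901°
λ₂ = λ₁ + atan2(sin θ sin δ cos φ₁, cos δ − sin φ₁ sin φ₂) = -142.02525°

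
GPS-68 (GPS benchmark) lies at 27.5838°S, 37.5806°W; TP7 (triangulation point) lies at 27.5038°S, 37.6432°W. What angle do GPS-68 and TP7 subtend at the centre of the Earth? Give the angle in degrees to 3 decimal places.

Δφ = 0.0800°,  Δλ = -0.0626°
a = sin²(Δφ/2) + cos φ₁ cos φ₂ sin²(Δλ/2) = 0.000001
c = 2·arcsin(√a) = 0.001699 rad = 0.0974°

0.097°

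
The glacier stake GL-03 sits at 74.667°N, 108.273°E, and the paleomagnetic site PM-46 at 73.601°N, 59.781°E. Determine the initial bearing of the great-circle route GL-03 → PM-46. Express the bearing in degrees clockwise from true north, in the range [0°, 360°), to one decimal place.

289.1°

Δλ = -48.4920°
y = sin Δλ · cos φ₂ = -0.211423
x = cos φ₁ sin φ₂ − sin φ₁ cos φ₂ cos Δλ = 0.073228
θ = atan2(y, x) = -70.8961° → 289.1039° (mod 360°)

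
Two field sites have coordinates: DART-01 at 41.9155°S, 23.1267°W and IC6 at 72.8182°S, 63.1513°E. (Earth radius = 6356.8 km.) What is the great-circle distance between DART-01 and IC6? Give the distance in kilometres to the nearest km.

5466 km

Δφ = -30.9027°,  Δλ = 86.2780°
a = sin²(Δφ/2) + cos φ₁ cos φ₂ sin²(Δλ/2) = 0.173755
c = 2·arcsin(√a) = 0.859930 rad = 49.2703°
d = R·c = 6356.8 × 0.859930 = 5466.4 km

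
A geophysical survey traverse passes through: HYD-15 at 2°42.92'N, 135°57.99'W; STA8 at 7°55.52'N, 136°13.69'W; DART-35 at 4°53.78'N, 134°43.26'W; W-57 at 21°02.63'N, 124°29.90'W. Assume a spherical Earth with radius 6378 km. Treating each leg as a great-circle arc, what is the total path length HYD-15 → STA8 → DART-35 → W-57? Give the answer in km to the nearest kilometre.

HYD-15: φ = +2.71533°, λ = -135.96650°
STA8: φ = +7.92533°, λ = -136.22817°
DART-35: φ = +4.89633°, λ = -134.72100°
W-57: φ = +21.04383°, λ = -124.49833°
HYD-15→STA8: c = 0.091045 rad, d = 580.69 km
STA8→DART-35: c = 0.058974 rad, d = 376.14 km
DART-35→W-57: c = 0.330786 rad, d = 2109.76 km
Total = 580.69 + 376.14 + 2109.76 = 3066.58 km

3067 km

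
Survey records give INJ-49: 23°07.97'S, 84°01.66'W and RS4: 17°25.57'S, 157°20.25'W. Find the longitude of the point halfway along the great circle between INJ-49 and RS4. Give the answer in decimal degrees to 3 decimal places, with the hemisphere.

121.468°W

INJ-49: φ = -23.13283°, λ = -84.02767°
RS4: φ = -17.42617°, λ = -157.33750°
Bx = cos φ₂ cos Δλ = 0.274015,  By = cos φ₂ sin Δλ = -0.913909
φₘ = atan2(sin φ₁ + sin φ₂, √((cos φ₁ + Bx)² + By²)) = -24.72818°
λₘ = λ₁ + atan2(By, cos φ₁ + Bx) = -121.46776°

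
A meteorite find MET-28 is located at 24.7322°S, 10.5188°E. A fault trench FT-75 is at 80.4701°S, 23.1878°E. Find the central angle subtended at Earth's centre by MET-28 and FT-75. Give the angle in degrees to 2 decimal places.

Δφ = -55.7379°,  Δλ = 12.6690°
a = sin²(Δφ/2) + cos φ₁ cos φ₂ sin²(Δλ/2) = 0.220341
c = 2·arcsin(√a) = 0.977233 rad = 55.9913°

55.99°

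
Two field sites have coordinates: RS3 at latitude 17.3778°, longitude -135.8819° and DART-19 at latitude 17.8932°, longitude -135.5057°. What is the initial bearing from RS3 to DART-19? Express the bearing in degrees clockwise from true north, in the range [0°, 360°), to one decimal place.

34.8°

Δλ = 0.3762°
y = sin Δλ · cos φ₂ = 0.006248
x = cos φ₁ sin φ₂ − sin φ₁ cos φ₂ cos Δλ = 0.009001
θ = atan2(y, x) = 34.7662° → 34.7662° (mod 360°)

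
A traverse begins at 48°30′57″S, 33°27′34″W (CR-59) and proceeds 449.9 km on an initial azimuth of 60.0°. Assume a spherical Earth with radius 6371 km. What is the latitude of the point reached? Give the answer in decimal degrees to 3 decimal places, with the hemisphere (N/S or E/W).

CR-59: φ = -48.51583°, λ = -33.45944°
δ = d/R = 449.9/6371 = 0.070617 rad
φ₂ = arcsin(sin φ₁ cos δ + cos φ₁ sin δ cos θ)
   = arcsin(-0.74914·0.99751 + 0.66241·0.07056·0.50000) = -46.37761°
λ₂ = λ₁ + atan2(sin θ sin δ cos φ₁, cos δ − sin φ₁ sin φ₂) = -28.37806°

46.378°S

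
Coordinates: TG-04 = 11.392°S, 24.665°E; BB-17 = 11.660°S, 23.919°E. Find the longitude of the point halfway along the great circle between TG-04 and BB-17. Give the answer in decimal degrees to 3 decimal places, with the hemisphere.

24.292°E

Bx = cos φ₂ cos Δλ = 0.979281,  By = cos φ₂ sin Δλ = -0.012751
φₘ = atan2(sin φ₁ + sin φ₂, √((cos φ₁ + Bx)² + By²)) = -11.52624°
λₘ = λ₁ + atan2(By, cos φ₁ + Bx) = 24.29218°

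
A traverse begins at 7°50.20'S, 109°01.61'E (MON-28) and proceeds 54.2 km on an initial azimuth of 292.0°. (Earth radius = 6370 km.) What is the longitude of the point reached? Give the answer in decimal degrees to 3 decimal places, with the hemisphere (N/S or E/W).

108.571°E

MON-28: φ = -7.83667°, λ = +109.02683°
δ = d/R = 54.2/6370 = 0.008509 rad
φ₂ = arcsin(sin φ₁ cos δ + cos φ₁ sin δ cos θ)
   = arcsin(-0.13635·0.99996 + 0.99066·0.00851·0.37461) = -7.65380°
λ₂ = λ₁ + atan2(sin θ sin δ cos φ₁, cos δ − sin φ₁ sin φ₂) = 108.57076°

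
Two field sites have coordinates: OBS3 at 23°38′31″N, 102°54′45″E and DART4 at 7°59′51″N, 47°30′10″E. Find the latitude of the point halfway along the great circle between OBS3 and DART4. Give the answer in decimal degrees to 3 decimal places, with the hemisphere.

17.743°N

OBS3: φ = +23.64194°, λ = +102.91250°
DART4: φ = +7.99750°, λ = +47.50278°
Bx = cos φ₂ cos Δλ = 0.562183,  By = cos φ₂ sin Δλ = -0.815226
φₘ = atan2(sin φ₁ + sin φ₂, √((cos φ₁ + Bx)² + By²)) = 17.74296°
λₘ = λ₁ + atan2(By, cos φ₁ + Bx) = 74.03665°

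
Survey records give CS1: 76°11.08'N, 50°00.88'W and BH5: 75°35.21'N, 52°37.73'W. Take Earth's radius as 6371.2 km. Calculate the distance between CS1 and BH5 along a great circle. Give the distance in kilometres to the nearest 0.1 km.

97.2 km

CS1: φ = +76.18467°, λ = -50.01467°
BH5: φ = +75.58683°, λ = -52.62883°
Δφ = -0.5978°,  Δλ = -2.6142°
a = sin²(Δφ/2) + cos φ₁ cos φ₂ sin²(Δλ/2) = 0.000058
c = 2·arcsin(√a) = 0.015251 rad = 0.8738°
d = R·c = 6371.2 × 0.015251 = 97.2 km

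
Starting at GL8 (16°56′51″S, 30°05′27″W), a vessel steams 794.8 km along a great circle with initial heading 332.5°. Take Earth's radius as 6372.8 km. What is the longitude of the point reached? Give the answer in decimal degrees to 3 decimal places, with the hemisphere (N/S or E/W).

GL8: φ = -16.94750°, λ = -30.09083°
δ = d/R = 794.8/6372.8 = 0.124718 rad
φ₂ = arcsin(sin φ₁ cos δ + cos φ₁ sin δ cos θ)
   = arcsin(-0.29150·0.99223 + 0.95657·0.12439·0.88701) = -10.58440°
λ₂ = λ₁ + atan2(sin θ sin δ cos φ₁, cos δ − sin φ₁ sin φ₂) = -33.44072°

33.441°W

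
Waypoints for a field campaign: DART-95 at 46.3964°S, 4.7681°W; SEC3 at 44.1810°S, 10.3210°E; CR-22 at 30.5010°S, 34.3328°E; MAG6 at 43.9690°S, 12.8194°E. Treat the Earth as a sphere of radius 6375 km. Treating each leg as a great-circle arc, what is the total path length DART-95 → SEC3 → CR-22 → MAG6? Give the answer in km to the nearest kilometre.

6213 km

DART-95→SEC3: c = 0.188959 rad, d = 1204.62 km
SEC3→CR-22: c = 0.407387 rad, d = 2597.09 km
CR-22→MAG6: c = 0.378290 rad, d = 2411.60 km
Total = 1204.62 + 2597.09 + 2411.60 = 6213.31 km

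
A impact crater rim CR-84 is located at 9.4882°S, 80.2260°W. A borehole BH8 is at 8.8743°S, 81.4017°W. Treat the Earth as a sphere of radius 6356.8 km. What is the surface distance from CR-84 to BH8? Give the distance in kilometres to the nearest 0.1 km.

Δφ = 0.6139°,  Δλ = -1.1757°
a = sin²(Δφ/2) + cos φ₁ cos φ₂ sin²(Δλ/2) = 0.000131
c = 2·arcsin(√a) = 0.022916 rad = 1.3130°
d = R·c = 6356.8 × 0.022916 = 145.7 km

145.7 km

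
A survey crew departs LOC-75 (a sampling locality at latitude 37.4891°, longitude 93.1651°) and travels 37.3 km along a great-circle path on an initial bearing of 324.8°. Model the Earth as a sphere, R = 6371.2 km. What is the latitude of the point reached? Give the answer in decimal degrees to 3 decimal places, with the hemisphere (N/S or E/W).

δ = d/R = 37.3/6371.2 = 0.005854 rad
φ₂ = arcsin(sin φ₁ cos δ + cos φ₁ sin δ cos θ)
   = arcsin(0.60861·0.99998 + 0.79347·0.00585·0.81714) = 37.76295°
λ₂ = λ₁ + atan2(sin θ sin δ cos φ₁, cos δ − sin φ₁ sin φ₂) = 92.92052°

37.763°N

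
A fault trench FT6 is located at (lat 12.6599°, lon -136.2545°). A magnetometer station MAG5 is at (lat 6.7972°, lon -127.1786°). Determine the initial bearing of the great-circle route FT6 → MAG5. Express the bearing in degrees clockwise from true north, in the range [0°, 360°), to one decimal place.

122.4°

Δλ = 9.0759°
y = sin Δλ · cos φ₂ = 0.156634
x = cos φ₁ sin φ₂ − sin φ₁ cos φ₂ cos Δλ = -0.099420
θ = atan2(y, x) = 122.4045° → 122.4045° (mod 360°)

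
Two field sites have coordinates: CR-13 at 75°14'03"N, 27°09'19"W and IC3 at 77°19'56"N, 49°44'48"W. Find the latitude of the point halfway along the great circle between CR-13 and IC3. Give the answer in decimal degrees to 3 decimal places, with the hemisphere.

76.538°N

CR-13: φ = +75.23417°, λ = -27.15528°
IC3: φ = +77.33222°, λ = -49.74667°
Bx = cos φ₂ cos Δλ = 0.202470,  By = cos φ₂ sin Δλ = -0.084245
φₘ = atan2(sin φ₁ + sin φ₂, √((cos φ₁ + Bx)² + By²)) = 76.53768°
λₘ = λ₁ + atan2(By, cos φ₁ + Bx) = -37.59249°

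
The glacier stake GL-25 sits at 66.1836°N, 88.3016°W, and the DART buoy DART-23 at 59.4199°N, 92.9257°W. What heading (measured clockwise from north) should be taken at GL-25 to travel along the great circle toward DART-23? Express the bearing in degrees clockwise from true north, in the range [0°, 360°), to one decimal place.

199.4°

Δλ = -4.6241°
y = sin Δλ · cos φ₂ = -0.041014
x = cos φ₁ sin φ₂ − sin φ₁ cos φ₂ cos Δλ = -0.116260
θ = atan2(y, x) = -160.5683° → 199.4317° (mod 360°)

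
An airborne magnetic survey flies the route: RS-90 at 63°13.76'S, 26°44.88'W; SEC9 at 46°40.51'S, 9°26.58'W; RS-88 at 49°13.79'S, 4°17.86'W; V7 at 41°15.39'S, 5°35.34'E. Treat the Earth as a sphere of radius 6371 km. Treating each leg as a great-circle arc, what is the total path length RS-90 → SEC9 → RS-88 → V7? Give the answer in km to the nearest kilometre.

3783 km

RS-90: φ = -63.22933°, λ = -26.74800°
SEC9: φ = -46.67517°, λ = -9.44300°
RS-88: φ = -49.22983°, λ = -4.29767°
V7: φ = -41.25650°, λ = +5.58900°
RS-90→SEC9: c = 0.334539 rad, d = 2131.35 km
SEC9→RS-88: c = 0.074842 rad, d = 476.82 km
RS-88→V7: c = 0.184423 rad, d = 1174.96 km
Total = 2131.35 + 476.82 + 1174.96 = 3783.13 km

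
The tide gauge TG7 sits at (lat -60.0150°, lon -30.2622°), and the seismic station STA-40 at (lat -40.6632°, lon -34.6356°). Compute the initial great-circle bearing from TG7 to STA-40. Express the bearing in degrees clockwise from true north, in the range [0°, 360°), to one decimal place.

350.0°

Δλ = -4.3734°
y = sin Δλ · cos φ₂ = -0.057844
x = cos φ₁ sin φ₂ − sin φ₁ cos φ₂ cos Δλ = 0.329454
θ = atan2(y, x) = -9.9583° → 350.0417° (mod 360°)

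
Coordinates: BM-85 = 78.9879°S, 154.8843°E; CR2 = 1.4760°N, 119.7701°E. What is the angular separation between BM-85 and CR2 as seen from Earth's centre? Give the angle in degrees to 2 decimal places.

Δφ = 80.4639°,  Δλ = -35.1142°
a = sin²(Δφ/2) + cos φ₁ cos φ₂ sin²(Δλ/2) = 0.434542
c = 2·arcsin(√a) = 1.439503 rad = 82.4774°

82.48°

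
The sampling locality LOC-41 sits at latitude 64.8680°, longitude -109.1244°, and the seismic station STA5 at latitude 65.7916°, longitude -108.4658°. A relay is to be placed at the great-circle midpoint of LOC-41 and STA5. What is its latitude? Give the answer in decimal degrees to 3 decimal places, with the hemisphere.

65.330°N

Bx = cos φ₂ cos Δλ = 0.410030,  By = cos φ₂ sin Δλ = 0.004713
φₘ = atan2(sin φ₁ + sin φ₂, √((cos φ₁ + Bx)² + By²)) = 65.33016°
λₘ = λ₁ + atan2(By, cos φ₁ + Bx) = -108.80088°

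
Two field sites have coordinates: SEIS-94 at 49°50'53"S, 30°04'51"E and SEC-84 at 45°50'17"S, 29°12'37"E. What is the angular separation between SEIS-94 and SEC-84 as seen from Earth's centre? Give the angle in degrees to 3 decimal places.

SEIS-94: φ = -49.84806°, λ = +30.08083°
SEC-84: φ = -45.83806°, λ = +29.21028°
Δφ = 4.0100°,  Δλ = -0.8706°
a = sin²(Δφ/2) + cos φ₁ cos φ₂ sin²(Δλ/2) = 0.001250
c = 2·arcsin(√a) = 0.070725 rad = 4.0523°

4.052°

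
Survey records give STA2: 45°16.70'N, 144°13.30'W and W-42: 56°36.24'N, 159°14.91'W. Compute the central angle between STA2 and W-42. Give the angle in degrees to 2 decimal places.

STA2: φ = +45.27833°, λ = -144.22167°
W-42: φ = +56.60400°, λ = -159.24850°
Δφ = 11.3257°,  Δλ = -15.0268°
a = sin²(Δφ/2) + cos φ₁ cos φ₂ sin²(Δλ/2) = 0.016359
c = 2·arcsin(√a) = 0.256505 rad = 14.6967°

14.70°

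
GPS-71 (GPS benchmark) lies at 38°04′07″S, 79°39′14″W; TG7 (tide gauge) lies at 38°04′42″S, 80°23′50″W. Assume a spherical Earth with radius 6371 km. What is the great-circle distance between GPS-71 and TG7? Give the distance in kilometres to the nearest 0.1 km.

GPS-71: φ = -38.06861°, λ = -79.65389°
TG7: φ = -38.07833°, λ = -80.39722°
Δφ = -0.0097°,  Δλ = -0.7433°
a = sin²(Δφ/2) + cos φ₁ cos φ₂ sin²(Δλ/2) = 0.000026
c = 2·arcsin(√a) = 0.010214 rad = 0.5852°
d = R·c = 6371 × 0.010214 = 65.1 km

65.1 km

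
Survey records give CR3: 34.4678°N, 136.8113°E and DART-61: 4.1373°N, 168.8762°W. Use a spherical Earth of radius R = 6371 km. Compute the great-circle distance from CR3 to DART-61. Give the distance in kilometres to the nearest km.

Δφ = -30.3305°,  Δλ = 54.3125°
a = sin²(Δφ/2) + cos φ₁ cos φ₂ sin²(Δλ/2) = 0.239736
c = 2·arcsin(√a) = 1.023326 rad = 58.6323°
d = R·c = 6371 × 1.023326 = 6519.6 km

6520 km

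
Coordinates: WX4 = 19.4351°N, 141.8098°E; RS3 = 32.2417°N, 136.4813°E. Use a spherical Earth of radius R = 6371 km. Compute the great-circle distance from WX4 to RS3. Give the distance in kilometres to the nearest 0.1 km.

Δφ = 12.8066°,  Δλ = -5.3285°
a = sin²(Δφ/2) + cos φ₁ cos φ₂ sin²(Δλ/2) = 0.014161
c = 2·arcsin(√a) = 0.238569 rad = 13.6690°
d = R·c = 6371 × 0.238569 = 1519.9 km

1519.9 km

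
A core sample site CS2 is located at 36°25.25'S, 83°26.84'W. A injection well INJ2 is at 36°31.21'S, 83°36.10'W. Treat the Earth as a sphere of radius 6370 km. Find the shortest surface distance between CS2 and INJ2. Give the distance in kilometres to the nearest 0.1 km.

17.7 km

CS2: φ = -36.42083°, λ = -83.44733°
INJ2: φ = -36.52017°, λ = -83.60167°
Δφ = -0.0993°,  Δλ = -0.1543°
a = sin²(Δφ/2) + cos φ₁ cos φ₂ sin²(Δλ/2) = 0.000002
c = 2·arcsin(√a) = 0.002774 rad = 0.1590°
d = R·c = 6370 × 0.002774 = 17.7 km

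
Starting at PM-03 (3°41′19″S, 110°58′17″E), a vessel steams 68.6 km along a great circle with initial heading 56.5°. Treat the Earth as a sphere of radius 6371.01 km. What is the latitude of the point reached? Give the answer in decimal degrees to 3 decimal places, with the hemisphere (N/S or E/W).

PM-03: φ = -3.68861°, λ = +110.97139°
δ = d/R = 68.6/6371.01 = 0.010768 rad
φ₂ = arcsin(sin φ₁ cos δ + cos φ₁ sin δ cos θ)
   = arcsin(-0.06433·0.99994 + 0.99793·0.01077·0.55194) = -3.34796°
λ₂ = λ₁ + atan2(sin θ sin δ cos φ₁, cos δ − sin φ₁ sin φ₂) = 111.48672°

3.348°S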